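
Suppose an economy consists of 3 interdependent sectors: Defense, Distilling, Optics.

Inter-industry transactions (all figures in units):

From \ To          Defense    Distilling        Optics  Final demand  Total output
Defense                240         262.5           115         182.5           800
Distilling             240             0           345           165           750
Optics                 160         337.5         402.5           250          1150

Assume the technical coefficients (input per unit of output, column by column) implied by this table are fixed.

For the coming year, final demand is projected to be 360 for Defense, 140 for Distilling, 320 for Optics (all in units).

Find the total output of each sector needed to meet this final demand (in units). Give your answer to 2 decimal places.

x_1 = 1216.19, x_2 = 965.30, x_3 = 1534.81

Technical coefficients a_ij = z_ij / X_j:
  a_11 = 240/800 = 0.30, a_21 = 240/800 = 0.30, a_31 = 160/800 = 0.20
  a_12 = 262.5/750 = 0.35, a_22 = 0/750 = 0.00, a_32 = 337.5/750 = 0.45
  a_13 = 115/1150 = 0.10, a_23 = 345/1150 = 0.30, a_33 = 402.5/1150 = 0.35
I − A =
  [   0.70    -0.35    -0.10]
  [  -0.30     1.00    -0.30]
  [  -0.20    -0.45     0.65]
Cofactors of I−A, C_ij = (−1)^(i+j)·(minor ij) (rows/columns in the sector order above):
  C_11 = (1.00)(0.65) − (-0.30)(-0.45) = 0.5150
  C_12 = −[(-0.30)(0.65) − (-0.30)(-0.20)] = 0.2550
  C_13 = (-0.30)(-0.45) − (1.00)(-0.20) = 0.3350
  C_21 = −[(-0.35)(0.65) − (-0.10)(-0.45)] = 0.2725
  C_22 = (0.70)(0.65) − (-0.10)(-0.20) = 0.4350
  C_23 = −[(0.70)(-0.45) − (-0.35)(-0.20)] = 0.3850
  C_31 = (-0.35)(-0.30) − (-0.10)(1.00) = 0.2050
  C_32 = −[(0.70)(-0.30) − (-0.10)(-0.30)] = 0.2400
  C_33 = (0.70)(1.00) − (-0.35)(-0.30) = 0.5950
det(I−A) = Σ_j (I−A)_1j·C_1j = (0.70)(0.5150) + (-0.35)(0.2550) + (-0.10)(0.3350) = 0.23775
adj(I−A) = Cᵀ =
  [ 0.5150   0.2725   0.2050]
  [ 0.2550   0.4350   0.2400]
  [ 0.3350   0.3850   0.5950]
(I − A)⁻¹ = adj(I−A) / det(I−A) ≈
  [   2.1661     1.1462     0.8623]
  [   1.0726     1.8297     1.0095]
  [   1.4090     1.6193     2.5026]
x = (I − A)⁻¹ d = adj(I−A)·d / det(I−A), with det(I−A) = 0.23775:
  x_1 = (0.5150·360 + 0.2725·140 + 0.2050·320) / 0.23775 = 289.15 / 0.23775 ≈ 1216.19
  x_2 = (0.2550·360 + 0.4350·140 + 0.2400·320) / 0.23775 = 229.50 / 0.23775 ≈ 965.30
  x_3 = (0.3350·360 + 0.3850·140 + 0.5950·320) / 0.23775 = 364.90 / 0.23775 ≈ 1534.81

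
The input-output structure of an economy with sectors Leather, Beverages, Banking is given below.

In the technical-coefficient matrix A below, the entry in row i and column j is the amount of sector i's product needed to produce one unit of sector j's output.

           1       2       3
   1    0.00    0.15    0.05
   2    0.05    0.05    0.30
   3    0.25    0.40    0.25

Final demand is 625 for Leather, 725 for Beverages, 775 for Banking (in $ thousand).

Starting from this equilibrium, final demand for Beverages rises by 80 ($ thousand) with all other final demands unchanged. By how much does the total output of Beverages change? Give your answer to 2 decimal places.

I − A =
  [   1.00    -0.15    -0.05]
  [  -0.05     0.95    -0.30]
  [  -0.25    -0.40     0.75]
Cofactors of I−A, C_ij = (−1)^(i+j)·(minor ij) (rows/columns in the sector order above):
  C_11 = (0.95)(0.75) − (-0.30)(-0.40) = 0.5925
  C_12 = −[(-0.05)(0.75) − (-0.30)(-0.25)] = 0.1125
  C_13 = (-0.05)(-0.40) − (0.95)(-0.25) = 0.2575
  C_21 = −[(-0.15)(0.75) − (-0.05)(-0.40)] = 0.1325
  C_22 = (1.00)(0.75) − (-0.05)(-0.25) = 0.7375
  C_23 = −[(1.00)(-0.40) − (-0.15)(-0.25)] = 0.4375
  C_31 = (-0.15)(-0.30) − (-0.05)(0.95) = 0.0925
  C_32 = −[(1.00)(-0.30) − (-0.05)(-0.05)] = 0.3025
  C_33 = (1.00)(0.95) − (-0.15)(-0.05) = 0.9425
det(I−A) = Σ_j (I−A)_1j·C_1j = (1.00)(0.5925) + (-0.15)(0.1125) + (-0.05)(0.2575) = 0.56275
adj(I−A) = Cᵀ =
  [ 0.5925   0.1325   0.0925]
  [ 0.1125   0.7375   0.3025]
  [ 0.2575   0.4375   0.9425]
(I − A)⁻¹ = adj(I−A) / det(I−A) ≈
  [   1.0529     0.2355     0.1644]
  [   0.1999     1.3105     0.5375]
  [   0.4576     0.7774     1.6748]
Δx = (I − A)⁻¹ Δd with Δd having +80 in the Beverages component and 0 elsewhere.
So Δx_2 = L_22 · (+80), where L_22 = adj(I−A)_22 / det(I−A) = 0.7375 / 0.56275.
Δx_2 = 0.7375 × (+80) / 0.56275 = 59.00 / 0.56275 ≈ 104.84.

Δx_2 = 104.84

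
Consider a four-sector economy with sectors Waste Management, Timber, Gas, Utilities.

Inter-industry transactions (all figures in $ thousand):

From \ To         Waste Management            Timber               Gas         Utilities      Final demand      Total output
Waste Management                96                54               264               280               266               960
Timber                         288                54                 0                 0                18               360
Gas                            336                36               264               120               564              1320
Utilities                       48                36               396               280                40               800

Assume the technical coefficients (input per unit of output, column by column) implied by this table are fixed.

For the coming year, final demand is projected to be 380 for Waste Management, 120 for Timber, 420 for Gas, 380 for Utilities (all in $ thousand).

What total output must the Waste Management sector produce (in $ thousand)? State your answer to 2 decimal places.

Technical coefficients a_ij = z_ij / X_j:
  a_WW = 96/960 = 0.10, a_TW = 288/960 = 0.30, a_GW = 336/960 = 0.35, a_UW = 48/960 = 0.05
  a_WT = 54/360 = 0.15, a_TT = 54/360 = 0.15, a_GT = 36/360 = 0.10, a_UT = 36/360 = 0.10
  a_WG = 264/1320 = 0.20, a_TG = 0/1320 = 0.00, a_GG = 264/1320 = 0.20, a_UG = 396/1320 = 0.30
  a_WU = 280/800 = 0.35, a_TU = 0/800 = 0.00, a_GU = 120/800 = 0.15, a_UU = 280/800 = 0.35
I − A =
  [   0.90    -0.15    -0.20    -0.35]
  [  -0.30     0.85     0.00     0.00]
  [  -0.35    -0.10     0.80    -0.15]
  [  -0.05    -0.10    -0.30     0.65]
Compute the cofactors C_ij = (−1)^(i+j)·(3×3 minor ij) of I−A; the adjugate is their transpose:
adj(I−A) = Cᵀ =
  [ 0.403750   0.125750   0.199750   0.263500]
  [ 0.142500   0.329750   0.070500   0.093000]
  [ 0.223750   0.117750   0.442625   0.222625]
  [ 0.156250   0.114750   0.230500   0.510500]
det(I−A) = Σ_j (I−A)_1j·C_1j = (0.90)(0.403750) + (-0.15)(0.142500) + (-0.20)(0.223750) + (-0.35)(0.156250) = 0.2425625
(I − A)⁻¹ = adj(I−A) / det(I−A) ≈
  [   1.6645     0.5184     0.8235     1.0863]
  [   0.5875     1.3594     0.2906     0.3834]
  [   0.9224     0.4854     1.8248     0.9178]
  [   0.6442     0.4731     0.9503     2.1046]
x = (I − A)⁻¹ d = adj(I−A)·d / det(I−A), with det(I−A) = 0.2425625:
  x_W = (0.403750·380 + 0.125750·120 + 0.199750·420 + 0.263500·380) / 0.2425625 = 352.54 / 0.2425625 ≈ 1453.40
  x_T = (0.142500·380 + 0.329750·120 + 0.070500·420 + 0.093000·380) / 0.2425625 = 158.67 / 0.2425625 ≈ 654.14
  x_G = (0.223750·380 + 0.117750·120 + 0.442625·420 + 0.222625·380) / 0.2425625 = 369.655 / 0.2425625 ≈ 1523.96
  x_U = (0.156250·380 + 0.114750·120 + 0.230500·420 + 0.510500·380) / 0.2425625 = 363.945 / 0.2425625 ≈ 1500.42

x_W = 1453.40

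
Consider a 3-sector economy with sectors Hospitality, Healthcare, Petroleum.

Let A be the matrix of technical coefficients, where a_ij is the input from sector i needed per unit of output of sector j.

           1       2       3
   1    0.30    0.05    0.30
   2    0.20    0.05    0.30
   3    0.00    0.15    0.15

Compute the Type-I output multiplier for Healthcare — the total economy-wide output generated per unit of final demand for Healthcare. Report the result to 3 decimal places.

m_2 = 1.525

I − A =
  [   0.70    -0.05    -0.30]
  [  -0.20     0.95    -0.30]
  [   0.00    -0.15     0.85]
Cofactors of I−A, C_ij = (−1)^(i+j)·(minor ij) (rows/columns in the sector order above):
  C_11 = (0.95)(0.85) − (-0.30)(-0.15) = 0.7625
  C_12 = −[(-0.20)(0.85) − (-0.30)(0.00)] = 0.1700
  C_13 = (-0.20)(-0.15) − (0.95)(0.00) = 0.0300
  C_21 = −[(-0.05)(0.85) − (-0.30)(-0.15)] = 0.0875
  C_22 = (0.70)(0.85) − (-0.30)(0.00) = 0.5950
  C_23 = −[(0.70)(-0.15) − (-0.05)(0.00)] = 0.1050
  C_31 = (-0.05)(-0.30) − (-0.30)(0.95) = 0.3000
  C_32 = −[(0.70)(-0.30) − (-0.30)(-0.20)] = 0.2700
  C_33 = (0.70)(0.95) − (-0.05)(-0.20) = 0.6550
det(I−A) = Σ_j (I−A)_1j·C_1j = (0.70)(0.7625) + (-0.05)(0.1700) + (-0.30)(0.0300) = 0.51625
adj(I−A) = Cᵀ =
  [ 0.7625   0.0875   0.3000]
  [ 0.1700   0.5950   0.2700]
  [ 0.0300   0.1050   0.6550]
(I − A)⁻¹ = adj(I−A) / det(I−A) ≈
  [   1.4770     0.1695     0.5811]
  [   0.3293     1.1525     0.5230]
  [   0.0581     0.2034     1.2688]
The output multiplier for sector j is the column-j sum of the Leontief inverse (I − A)⁻¹ = adj(I−A) / det(I−A).
Column 2 of adj(I−A): (0.0875, 0.5950, 0.1050); det(I−A) = 0.51625.
m_2 = (0.0875 + 0.5950 + 0.1050) / 0.51625 = 0.7875 / 0.51625 ≈ 1.525.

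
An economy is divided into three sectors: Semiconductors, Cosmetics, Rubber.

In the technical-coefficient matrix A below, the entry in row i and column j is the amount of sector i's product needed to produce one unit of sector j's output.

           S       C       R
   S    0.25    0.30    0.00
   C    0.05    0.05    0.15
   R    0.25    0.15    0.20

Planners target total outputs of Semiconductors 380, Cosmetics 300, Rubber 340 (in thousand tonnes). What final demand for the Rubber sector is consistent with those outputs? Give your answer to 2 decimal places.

I − A =
  [   0.75    -0.30     0.00]
  [  -0.05     0.95    -0.15]
  [  -0.25    -0.15     0.80]
d = (I − A) x:
  d_S = (+0.75)·380 + (-0.30)·300 + (+0.00)·340 = 195.00
  d_C = (-0.05)·380 + (+0.95)·300 + (-0.15)·340 = 215.00
  d_R = (-0.25)·380 + (-0.15)·300 + (+0.80)·340 = 132.00

d_R = 132.00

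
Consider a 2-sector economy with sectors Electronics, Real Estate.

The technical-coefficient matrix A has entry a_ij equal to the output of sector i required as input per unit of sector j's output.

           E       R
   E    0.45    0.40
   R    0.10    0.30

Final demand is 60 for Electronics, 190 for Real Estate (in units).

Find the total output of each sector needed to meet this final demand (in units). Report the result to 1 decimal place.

I − A =
  [   0.55    -0.40]
  [  -0.10     0.70]
det(I−A) = (0.55)(0.70) − (-0.40)(-0.10) = 0.3450
adj(I−A) = [[0.70, 0.40], [0.10, 0.55]]
(I − A)⁻¹ = adj(I−A) / det(I−A) ≈
  [   2.0290     1.1594]
  [   0.2899     1.5942]
x = (I − A)⁻¹ d = adj(I−A)·d / det(I−A), with det(I−A) = 0.3450:
  x_E = (0.70·60 + 0.40·190) / 0.3450 = 118.00 / 0.3450 ≈ 342.0
  x_R = (0.10·60 + 0.55·190) / 0.3450 = 110.50 / 0.3450 ≈ 320.3

x_E = 342.0, x_R = 320.3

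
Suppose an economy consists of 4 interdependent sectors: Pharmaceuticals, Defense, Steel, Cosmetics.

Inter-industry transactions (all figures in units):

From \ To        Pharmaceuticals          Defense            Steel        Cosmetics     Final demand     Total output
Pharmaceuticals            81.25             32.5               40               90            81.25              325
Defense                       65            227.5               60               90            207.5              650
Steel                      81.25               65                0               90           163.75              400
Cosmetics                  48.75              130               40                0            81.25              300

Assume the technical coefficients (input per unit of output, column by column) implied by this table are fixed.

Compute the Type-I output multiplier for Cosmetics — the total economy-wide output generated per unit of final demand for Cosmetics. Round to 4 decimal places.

m_C = 3.7999

Technical coefficients a_ij = z_ij / X_j:
  a_PP = 81.25/325 = 0.25, a_DP = 65/325 = 0.20, a_SP = 81.25/325 = 0.25, a_CP = 48.75/325 = 0.15
  a_PD = 32.5/650 = 0.05, a_DD = 227.5/650 = 0.35, a_SD = 65/650 = 0.10, a_CD = 130/650 = 0.20
  a_PS = 40/400 = 0.10, a_DS = 60/400 = 0.15, a_SS = 0/400 = 0.00, a_CS = 40/400 = 0.10
  a_PC = 90/300 = 0.30, a_DC = 90/300 = 0.30, a_SC = 90/300 = 0.30, a_CC = 0/300 = 0.00
I − A =
  [   0.75    -0.05    -0.10    -0.30]
  [  -0.20     0.65    -0.15    -0.30]
  [  -0.25    -0.10     1.00    -0.30]
  [  -0.15    -0.20    -0.10     1.00]
Compute the cofactors C_ij = (−1)^(i+j)·(3×3 minor ij) of I−A; the adjugate is their transpose:
adj(I−A) = Cᵀ =
  [ 0.543500   0.127500   0.096500   0.230250]
  [ 0.290750   0.645500   0.158750   0.328500]
  [ 0.213250   0.145250   0.389000   0.224250]
  [ 0.161000   0.162750   0.085125   0.446125]
det(I−A) = Σ_j (I−A)_1j·C_1j = (0.75)(0.543500) + (-0.05)(0.290750) + (-0.10)(0.213250) + (-0.30)(0.161000) = 0.3234625
(I − A)⁻¹ = adj(I−A) / det(I−A) ≈
  [   1.68026     0.39417     0.29833     0.71183]
  [   0.89887     1.99559     0.49078     1.01557]
  [   0.65927     0.44905     1.20261     0.69328]
  [   0.49774     0.50315     0.26317     1.37922]
The output multiplier for sector j is the column-j sum of the Leontief inverse (I − A)⁻¹ = adj(I−A) / det(I−A).
Column C of adj(I−A): (0.230250, 0.328500, 0.224250, 0.446125); det(I−A) = 0.3234625.
m_C = (0.230250 + 0.328500 + 0.224250 + 0.446125) / 0.3234625 = 1.229125 / 0.3234625 ≈ 3.7999.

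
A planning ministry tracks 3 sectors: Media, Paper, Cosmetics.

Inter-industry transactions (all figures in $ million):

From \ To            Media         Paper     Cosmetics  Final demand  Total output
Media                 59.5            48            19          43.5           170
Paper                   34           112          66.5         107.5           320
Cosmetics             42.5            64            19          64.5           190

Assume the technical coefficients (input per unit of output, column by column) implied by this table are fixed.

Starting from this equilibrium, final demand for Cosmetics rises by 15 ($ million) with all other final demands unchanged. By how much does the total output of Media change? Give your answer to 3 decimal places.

Δx_M = 6.424

Technical coefficients a_ij = z_ij / X_j:
  a_MM = 59.5/170 = 0.35, a_PM = 34/170 = 0.20, a_CM = 42.5/170 = 0.25
  a_MP = 48/320 = 0.15, a_PP = 112/320 = 0.35, a_CP = 64/320 = 0.20
  a_MC = 19/190 = 0.10, a_PC = 66.5/190 = 0.35, a_CC = 19/190 = 0.10
I − A =
  [   0.65    -0.15    -0.10]
  [  -0.20     0.65    -0.35]
  [  -0.25    -0.20     0.90]
Cofactors of I−A, C_ij = (−1)^(i+j)·(minor ij) (rows/columns in the sector order above):
  C_11 = (0.65)(0.90) − (-0.35)(-0.20) = 0.5150
  C_12 = −[(-0.20)(0.90) − (-0.35)(-0.25)] = 0.2675
  C_13 = (-0.20)(-0.20) − (0.65)(-0.25) = 0.2025
  C_21 = −[(-0.15)(0.90) − (-0.10)(-0.20)] = 0.1550
  C_22 = (0.65)(0.90) − (-0.10)(-0.25) = 0.5600
  C_23 = −[(0.65)(-0.20) − (-0.15)(-0.25)] = 0.1675
  C_31 = (-0.15)(-0.35) − (-0.10)(0.65) = 0.1175
  C_32 = −[(0.65)(-0.35) − (-0.10)(-0.20)] = 0.2475
  C_33 = (0.65)(0.65) − (-0.15)(-0.20) = 0.3925
det(I−A) = Σ_j (I−A)_1j·C_1j = (0.65)(0.5150) + (-0.15)(0.2675) + (-0.10)(0.2025) = 0.274375
adj(I−A) = Cᵀ =
  [ 0.5150   0.1550   0.1175]
  [ 0.2675   0.5600   0.2475]
  [ 0.2025   0.1675   0.3925]
(I − A)⁻¹ = adj(I−A) / det(I−A) ≈
  [   1.8770     0.5649     0.4282]
  [   0.9749     2.0410     0.9021]
  [   0.7380     0.6105     1.4305]
Δx = (I − A)⁻¹ Δd with Δd having +15 in the Cosmetics component and 0 elsewhere.
So Δx_M = L_MC · (+15), where L_MC = adj(I−A)_MC / det(I−A) = 0.1175 / 0.274375.
Δx_M = 0.1175 × (+15) / 0.274375 = 1.7625 / 0.274375 ≈ 6.424.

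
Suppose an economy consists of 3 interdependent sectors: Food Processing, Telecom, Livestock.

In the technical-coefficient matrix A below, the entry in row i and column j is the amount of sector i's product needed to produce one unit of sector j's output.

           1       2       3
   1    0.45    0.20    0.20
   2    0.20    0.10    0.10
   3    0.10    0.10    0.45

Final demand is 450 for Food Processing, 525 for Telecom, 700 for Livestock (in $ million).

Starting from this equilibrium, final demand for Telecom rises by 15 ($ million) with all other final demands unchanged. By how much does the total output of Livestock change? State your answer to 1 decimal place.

I − A =
  [   0.55    -0.20    -0.20]
  [  -0.20     0.90    -0.10]
  [  -0.10    -0.10     0.55]
Cofactors of I−A, C_ij = (−1)^(i+j)·(minor ij) (rows/columns in the sector order above):
  C_11 = (0.90)(0.55) − (-0.10)(-0.10) = 0.4850
  C_12 = −[(-0.20)(0.55) − (-0.10)(-0.10)] = 0.1200
  C_13 = (-0.20)(-0.10) − (0.90)(-0.10) = 0.1100
  C_21 = −[(-0.20)(0.55) − (-0.20)(-0.10)] = 0.1300
  C_22 = (0.55)(0.55) − (-0.20)(-0.10) = 0.2825
  C_23 = −[(0.55)(-0.10) − (-0.20)(-0.10)] = 0.0750
  C_31 = (-0.20)(-0.10) − (-0.20)(0.90) = 0.2000
  C_32 = −[(0.55)(-0.10) − (-0.20)(-0.20)] = 0.0950
  C_33 = (0.55)(0.90) − (-0.20)(-0.20) = 0.4550
det(I−A) = Σ_j (I−A)_1j·C_1j = (0.55)(0.4850) + (-0.20)(0.1200) + (-0.20)(0.1100) = 0.22075
adj(I−A) = Cᵀ =
  [ 0.4850   0.1300   0.2000]
  [ 0.1200   0.2825   0.0950]
  [ 0.1100   0.0750   0.4550]
(I − A)⁻¹ = adj(I−A) / det(I−A) ≈
  [   2.1971     0.5889     0.9060]
  [   0.5436     1.2797     0.4304]
  [   0.4983     0.3398     2.0612]
Δx = (I − A)⁻¹ Δd with Δd having +15 in the Telecom component and 0 elsewhere.
So Δx_3 = L_32 · (+15), where L_32 = adj(I−A)_32 / det(I−A) = 0.0750 / 0.22075.
Δx_3 = 0.0750 × (+15) / 0.22075 = 1.125 / 0.22075 ≈ 5.1.

Δx_3 = 5.1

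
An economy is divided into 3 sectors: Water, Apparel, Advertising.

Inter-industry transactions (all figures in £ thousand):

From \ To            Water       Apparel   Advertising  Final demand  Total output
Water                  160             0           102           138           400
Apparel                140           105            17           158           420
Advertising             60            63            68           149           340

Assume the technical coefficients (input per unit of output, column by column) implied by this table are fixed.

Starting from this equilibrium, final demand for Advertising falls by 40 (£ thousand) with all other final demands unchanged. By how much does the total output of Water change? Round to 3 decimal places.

Technical coefficients a_ij = z_ij / X_j:
  a_11 = 160/400 = 0.40, a_21 = 140/400 = 0.35, a_31 = 60/400 = 0.15
  a_12 = 0/420 = 0.00, a_22 = 105/420 = 0.25, a_32 = 63/420 = 0.15
  a_13 = 102/340 = 0.30, a_23 = 17/340 = 0.05, a_33 = 68/340 = 0.20
I − A =
  [   0.60     0.00    -0.30]
  [  -0.35     0.75    -0.05]
  [  -0.15    -0.15     0.80]
Cofactors of I−A, C_ij = (−1)^(i+j)·(minor ij) (rows/columns in the sector order above):
  C_11 = (0.75)(0.80) − (-0.05)(-0.15) = 0.5925
  C_12 = −[(-0.35)(0.80) − (-0.05)(-0.15)] = 0.2875
  C_13 = (-0.35)(-0.15) − (0.75)(-0.15) = 0.1650
  C_21 = −[(0.00)(0.80) − (-0.30)(-0.15)] = 0.0450
  C_22 = (0.60)(0.80) − (-0.30)(-0.15) = 0.4350
  C_23 = −[(0.60)(-0.15) − (0.00)(-0.15)] = 0.0900
  C_31 = (0.00)(-0.05) − (-0.30)(0.75) = 0.2250
  C_32 = −[(0.60)(-0.05) − (-0.30)(-0.35)] = 0.1350
  C_33 = (0.60)(0.75) − (0.00)(-0.35) = 0.4500
det(I−A) = Σ_j (I−A)_1j·C_1j = (0.60)(0.5925) + (0.00)(0.2875) + (-0.30)(0.1650) = 0.3060
adj(I−A) = Cᵀ =
  [ 0.5925   0.0450   0.2250]
  [ 0.2875   0.4350   0.1350]
  [ 0.1650   0.0900   0.4500]
(I − A)⁻¹ = adj(I−A) / det(I−A) ≈
  [   1.9363     0.1471     0.7353]
  [   0.9395     1.4216     0.4412]
  [   0.5392     0.2941     1.4706]
Δx = (I − A)⁻¹ Δd with Δd having -40 in the Advertising component and 0 elsewhere.
So Δx_1 = L_13 · (-40), where L_13 = adj(I−A)_13 / det(I−A) = 0.2250 / 0.3060.
Δx_1 = 0.2250 × (-40) / 0.3060 = -9.00 / 0.3060 ≈ -29.412.

Δx_1 = -29.412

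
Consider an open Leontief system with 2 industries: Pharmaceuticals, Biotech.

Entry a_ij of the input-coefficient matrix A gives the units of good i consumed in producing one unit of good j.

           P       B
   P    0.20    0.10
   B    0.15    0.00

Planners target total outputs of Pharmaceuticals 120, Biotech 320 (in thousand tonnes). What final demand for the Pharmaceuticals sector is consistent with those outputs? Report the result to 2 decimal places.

I − A =
  [   0.80    -0.10]
  [  -0.15     1.00]
d = (I − A) x:
  d_P = (+0.80)·120 + (-0.10)·320 = 64.00
  d_B = (-0.15)·120 + (+1.00)·320 = 302.00

d_P = 64.00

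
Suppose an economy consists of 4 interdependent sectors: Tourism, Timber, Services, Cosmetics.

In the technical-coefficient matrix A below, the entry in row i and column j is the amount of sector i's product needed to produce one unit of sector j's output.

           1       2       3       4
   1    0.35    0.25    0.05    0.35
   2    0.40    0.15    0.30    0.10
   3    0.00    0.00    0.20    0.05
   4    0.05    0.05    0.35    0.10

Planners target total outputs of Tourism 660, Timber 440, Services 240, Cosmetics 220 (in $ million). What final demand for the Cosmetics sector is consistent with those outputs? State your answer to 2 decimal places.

I − A =
  [   0.65    -0.25    -0.05    -0.35]
  [  -0.40     0.85    -0.30    -0.10]
  [   0.00     0.00     0.80    -0.05]
  [  -0.05    -0.05    -0.35     0.90]
d = (I − A) x:
  d_1 = (+0.65)·660 + (-0.25)·440 + (-0.05)·240 + (-0.35)·220 = 230.00
  d_2 = (-0.40)·660 + (+0.85)·440 + (-0.30)·240 + (-0.10)·220 = 16.00
  d_3 = (+0.00)·660 + (+0.00)·440 + (+0.80)·240 + (-0.05)·220 = 181.00
  d_4 = (-0.05)·660 + (-0.05)·440 + (-0.35)·240 + (+0.90)·220 = 59.00

d_4 = 59.00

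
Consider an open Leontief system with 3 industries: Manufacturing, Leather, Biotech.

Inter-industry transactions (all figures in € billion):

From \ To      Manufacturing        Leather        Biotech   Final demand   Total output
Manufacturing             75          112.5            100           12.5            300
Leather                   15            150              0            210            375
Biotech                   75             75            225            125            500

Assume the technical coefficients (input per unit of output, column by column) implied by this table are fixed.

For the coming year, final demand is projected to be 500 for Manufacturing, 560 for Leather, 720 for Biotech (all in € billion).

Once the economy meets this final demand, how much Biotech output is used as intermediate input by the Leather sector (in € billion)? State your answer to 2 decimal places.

z_32 = 216.12

Technical coefficients a_ij = z_ij / X_j:
  a_11 = 75/300 = 0.25, a_21 = 15/300 = 0.05, a_31 = 75/300 = 0.25
  a_12 = 112.5/375 = 0.30, a_22 = 150/375 = 0.40, a_32 = 75/375 = 0.20
  a_13 = 100/500 = 0.20, a_23 = 0/500 = 0.00, a_33 = 225/500 = 0.45
I − A =
  [   0.75    -0.30    -0.20]
  [  -0.05     0.60     0.00]
  [  -0.25    -0.20     0.55]
Cofactors of I−A, C_ij = (−1)^(i+j)·(minor ij) (rows/columns in the sector order above):
  C_11 = (0.60)(0.55) − (0.00)(-0.20) = 0.3300
  C_12 = −[(-0.05)(0.55) − (0.00)(-0.25)] = 0.0275
  C_13 = (-0.05)(-0.20) − (0.60)(-0.25) = 0.1600
  C_21 = −[(-0.30)(0.55) − (-0.20)(-0.20)] = 0.2050
  C_22 = (0.75)(0.55) − (-0.20)(-0.25) = 0.3625
  C_23 = −[(0.75)(-0.20) − (-0.30)(-0.25)] = 0.2250
  C_31 = (-0.30)(0.00) − (-0.20)(0.60) = 0.1200
  C_32 = −[(0.75)(0.00) − (-0.20)(-0.05)] = 0.0100
  C_33 = (0.75)(0.60) − (-0.30)(-0.05) = 0.4350
det(I−A) = Σ_j (I−A)_1j·C_1j = (0.75)(0.3300) + (-0.30)(0.0275) + (-0.20)(0.1600) = 0.20725
adj(I−A) = Cᵀ =
  [ 0.3300   0.2050   0.1200]
  [ 0.0275   0.3625   0.0100]
  [ 0.1600   0.2250   0.4350]
(I − A)⁻¹ = adj(I−A) / det(I−A) ≈
  [   1.5923     0.9891     0.5790]
  [   0.1327     1.7491     0.0483]
  [   0.7720     1.0856     2.0989]
First solve x = (I − A)⁻¹ d = adj(I−A)·d / det(I−A); in particular x_2 = (0.0275·500 + 0.3625·560 + 0.0100·720) / 0.20725 = 223.95 / 0.20725 ≈ 1080.5790.
Intermediate flow from 3 to 2: z_32 = a_32 · x_2 = 0.20 × 223.95 / 0.20725 = 44.79 / 0.20725 ≈ 216.12.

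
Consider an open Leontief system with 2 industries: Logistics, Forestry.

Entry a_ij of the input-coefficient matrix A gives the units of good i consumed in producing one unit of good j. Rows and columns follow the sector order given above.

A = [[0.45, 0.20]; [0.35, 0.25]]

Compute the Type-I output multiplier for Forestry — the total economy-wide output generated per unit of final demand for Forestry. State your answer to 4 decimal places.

m_2 = 2.1898

I − A =
  [   0.55    -0.20]
  [  -0.35     0.75]
det(I−A) = (0.55)(0.75) − (-0.20)(-0.35) = 0.3425
adj(I−A) = [[0.75, 0.20], [0.35, 0.55]]
(I − A)⁻¹ = adj(I−A) / det(I−A) ≈
  [   2.18978     0.58394]
  [   1.02190     1.60584]
The output multiplier for sector j is the column-j sum of the Leontief inverse (I − A)⁻¹ = adj(I−A) / det(I−A).
Column 2 of adj(I−A): (0.20, 0.55); det(I−A) = 0.3425.
m_2 = (0.20 + 0.55) / 0.3425 = 0.75 / 0.3425 ≈ 2.1898.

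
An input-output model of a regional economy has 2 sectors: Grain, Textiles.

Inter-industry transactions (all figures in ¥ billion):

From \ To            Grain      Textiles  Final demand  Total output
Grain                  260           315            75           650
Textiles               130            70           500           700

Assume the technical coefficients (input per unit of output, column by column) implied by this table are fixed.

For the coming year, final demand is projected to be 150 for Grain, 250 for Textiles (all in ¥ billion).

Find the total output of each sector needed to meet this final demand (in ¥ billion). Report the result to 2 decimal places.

Technical coefficients a_ij = z_ij / X_j:
  a_GG = 260/650 = 0.40, a_TG = 130/650 = 0.20
  a_GT = 315/700 = 0.45, a_TT = 70/700 = 0.10
I − A =
  [   0.60    -0.45]
  [  -0.20     0.90]
det(I−A) = (0.60)(0.90) − (-0.45)(-0.20) = 0.4500
adj(I−A) = [[0.90, 0.45], [0.20, 0.60]]
(I − A)⁻¹ = adj(I−A) / det(I−A) ≈
  [   2.0000     1.0000]
  [   0.4444     1.3333]
x = (I − A)⁻¹ d = adj(I−A)·d / det(I−A), with det(I−A) = 0.4500:
  x_G = (0.90·150 + 0.45·250) / 0.4500 = 247.50 / 0.4500 = 550.00
  x_T = (0.20·150 + 0.60·250) / 0.4500 = 180.00 / 0.4500 = 400.00

x_G = 550.00, x_T = 400.00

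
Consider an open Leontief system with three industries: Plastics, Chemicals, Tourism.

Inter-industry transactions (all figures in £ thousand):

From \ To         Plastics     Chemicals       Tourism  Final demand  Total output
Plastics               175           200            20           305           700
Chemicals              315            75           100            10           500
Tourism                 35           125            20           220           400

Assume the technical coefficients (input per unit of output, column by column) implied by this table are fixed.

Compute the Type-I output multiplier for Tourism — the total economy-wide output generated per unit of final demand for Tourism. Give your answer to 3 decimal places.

Technical coefficients a_ij = z_ij / X_j:
  a_11 = 175/700 = 0.25, a_21 = 315/700 = 0.45, a_31 = 35/700 = 0.05
  a_12 = 200/500 = 0.40, a_22 = 75/500 = 0.15, a_32 = 125/500 = 0.25
  a_13 = 20/400 = 0.05, a_23 = 100/400 = 0.25, a_33 = 20/400 = 0.05
I − A =
  [   0.75    -0.40    -0.05]
  [  -0.45     0.85    -0.25]
  [  -0.05    -0.25     0.95]
Cofactors of I−A, C_ij = (−1)^(i+j)·(minor ij) (rows/columns in the sector order above):
  C_11 = (0.85)(0.95) − (-0.25)(-0.25) = 0.7450
  C_12 = −[(-0.45)(0.95) − (-0.25)(-0.05)] = 0.4400
  C_13 = (-0.45)(-0.25) − (0.85)(-0.05) = 0.1550
  C_21 = −[(-0.40)(0.95) − (-0.05)(-0.25)] = 0.3925
  C_22 = (0.75)(0.95) − (-0.05)(-0.05) = 0.7100
  C_23 = −[(0.75)(-0.25) − (-0.40)(-0.05)] = 0.2075
  C_31 = (-0.40)(-0.25) − (-0.05)(0.85) = 0.1425
  C_32 = −[(0.75)(-0.25) − (-0.05)(-0.45)] = 0.2100
  C_33 = (0.75)(0.85) − (-0.40)(-0.45) = 0.4575
det(I−A) = Σ_j (I−A)_1j·C_1j = (0.75)(0.7450) + (-0.40)(0.4400) + (-0.05)(0.1550) = 0.3750
adj(I−A) = Cᵀ =
  [ 0.7450   0.3925   0.1425]
  [ 0.4400   0.7100   0.2100]
  [ 0.1550   0.2075   0.4575]
(I − A)⁻¹ = adj(I−A) / det(I−A) ≈
  [   1.9867     1.0467     0.3800]
  [   1.1733     1.8933     0.5600]
  [   0.4133     0.5533     1.2200]
The output multiplier for sector j is the column-j sum of the Leontief inverse (I − A)⁻¹ = adj(I−A) / det(I−A).
Column 3 of adj(I−A): (0.1425, 0.2100, 0.4575); det(I−A) = 0.3750.
m_3 = (0.1425 + 0.2100 + 0.4575) / 0.3750 = 0.81 / 0.3750 = 2.160.

m_3 = 2.160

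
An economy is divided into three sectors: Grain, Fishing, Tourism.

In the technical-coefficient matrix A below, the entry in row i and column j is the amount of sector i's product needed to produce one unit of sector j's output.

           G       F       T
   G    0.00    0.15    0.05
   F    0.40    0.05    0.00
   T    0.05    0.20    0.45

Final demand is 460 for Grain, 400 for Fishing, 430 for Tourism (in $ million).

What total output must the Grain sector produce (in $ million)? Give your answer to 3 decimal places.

x_G = 616.352

I − A =
  [   1.00    -0.15    -0.05]
  [  -0.40     0.95     0.00]
  [  -0.05    -0.20     0.55]
Cofactors of I−A, C_ij = (−1)^(i+j)·(minor ij) (rows/columns in the sector order above):
  C_11 = (0.95)(0.55) − (0.00)(-0.20) = 0.5225
  C_12 = −[(-0.40)(0.55) − (0.00)(-0.05)] = 0.2200
  C_13 = (-0.40)(-0.20) − (0.95)(-0.05) = 0.1275
  C_21 = −[(-0.15)(0.55) − (-0.05)(-0.20)] = 0.0925
  C_22 = (1.00)(0.55) − (-0.05)(-0.05) = 0.5475
  C_23 = −[(1.00)(-0.20) − (-0.15)(-0.05)] = 0.2075
  C_31 = (-0.15)(0.00) − (-0.05)(0.95) = 0.0475
  C_32 = −[(1.00)(0.00) − (-0.05)(-0.40)] = 0.0200
  C_33 = (1.00)(0.95) − (-0.15)(-0.40) = 0.8900
det(I−A) = Σ_j (I−A)_1j·C_1j = (1.00)(0.5225) + (-0.15)(0.2200) + (-0.05)(0.1275) = 0.483125
adj(I−A) = Cᵀ =
  [ 0.5225   0.0925   0.0475]
  [ 0.2200   0.5475   0.0200]
  [ 0.1275   0.2075   0.8900]
(I − A)⁻¹ = adj(I−A) / det(I−A) ≈
  [   1.0815     0.1915     0.0983]
  [   0.4554     1.1332     0.0414]
  [   0.2639     0.4295     1.8422]
x = (I − A)⁻¹ d = adj(I−A)·d / det(I−A), with det(I−A) = 0.483125:
  x_G = (0.5225·460 + 0.0925·400 + 0.0475·430) / 0.483125 = 297.775 / 0.483125 ≈ 616.352
  x_F = (0.2200·460 + 0.5475·400 + 0.0200·430) / 0.483125 = 328.80 / 0.483125 ≈ 680.569
  x_T = (0.1275·460 + 0.2075·400 + 0.8900·430) / 0.483125 = 524.35 / 0.483125 ≈ 1085.330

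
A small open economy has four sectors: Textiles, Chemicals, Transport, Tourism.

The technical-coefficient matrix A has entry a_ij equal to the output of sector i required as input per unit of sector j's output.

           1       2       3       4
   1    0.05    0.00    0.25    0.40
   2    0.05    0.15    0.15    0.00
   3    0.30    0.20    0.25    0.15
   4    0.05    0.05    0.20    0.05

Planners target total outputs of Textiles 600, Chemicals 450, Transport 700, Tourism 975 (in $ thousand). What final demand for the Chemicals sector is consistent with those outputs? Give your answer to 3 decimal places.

d_2 = 247.500

I − A =
  [   0.95     0.00    -0.25    -0.40]
  [  -0.05     0.85    -0.15     0.00]
  [  -0.30    -0.20     0.75    -0.15]
  [  -0.05    -0.05    -0.20     0.95]
d = (I − A) x:
  d_1 = (+0.95)·600 + (+0.00)·450 + (-0.25)·700 + (-0.40)·975 = 5.000
  d_2 = (-0.05)·600 + (+0.85)·450 + (-0.15)·700 + (+0.00)·975 = 247.500
  d_3 = (-0.30)·600 + (-0.20)·450 + (+0.75)·700 + (-0.15)·975 = 108.750
  d_4 = (-0.05)·600 + (-0.05)·450 + (-0.20)·700 + (+0.95)·975 = 733.750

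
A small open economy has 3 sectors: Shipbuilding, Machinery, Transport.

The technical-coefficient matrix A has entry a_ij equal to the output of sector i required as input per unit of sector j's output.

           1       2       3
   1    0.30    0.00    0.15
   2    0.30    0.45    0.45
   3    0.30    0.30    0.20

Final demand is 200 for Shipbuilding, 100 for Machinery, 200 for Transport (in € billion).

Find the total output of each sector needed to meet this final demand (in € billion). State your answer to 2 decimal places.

x_1 = 467.90, x_2 = 1132.67, x_3 = 850.21

I − A =
  [   0.70     0.00    -0.15]
  [  -0.30     0.55    -0.45]
  [  -0.30    -0.30     0.80]
Cofactors of I−A, C_ij = (−1)^(i+j)·(minor ij) (rows/columns in the sector order above):
  C_11 = (0.55)(0.80) − (-0.45)(-0.30) = 0.3050
  C_12 = −[(-0.30)(0.80) − (-0.45)(-0.30)] = 0.3750
  C_13 = (-0.30)(-0.30) − (0.55)(-0.30) = 0.2550
  C_21 = −[(0.00)(0.80) − (-0.15)(-0.30)] = 0.0450
  C_22 = (0.70)(0.80) − (-0.15)(-0.30) = 0.5150
  C_23 = −[(0.70)(-0.30) − (0.00)(-0.30)] = 0.2100
  C_31 = (0.00)(-0.45) − (-0.15)(0.55) = 0.0825
  C_32 = −[(0.70)(-0.45) − (-0.15)(-0.30)] = 0.3600
  C_33 = (0.70)(0.55) − (0.00)(-0.30) = 0.3850
det(I−A) = Σ_j (I−A)_1j·C_1j = (0.70)(0.3050) + (0.00)(0.3750) + (-0.15)(0.2550) = 0.17525
adj(I−A) = Cᵀ =
  [ 0.3050   0.0450   0.0825]
  [ 0.3750   0.5150   0.3600]
  [ 0.2550   0.2100   0.3850]
(I − A)⁻¹ = adj(I−A) / det(I−A) ≈
  [   1.7404     0.2568     0.4708]
  [   2.1398     2.9387     2.0542]
  [   1.4551     1.1983     2.1969]
x = (I − A)⁻¹ d = adj(I−A)·d / det(I−A), with det(I−A) = 0.17525:
  x_1 = (0.3050·200 + 0.0450·100 + 0.0825·200) / 0.17525 = 82.00 / 0.17525 ≈ 467.90
  x_2 = (0.3750·200 + 0.5150·100 + 0.3600·200) / 0.17525 = 198.50 / 0.17525 ≈ 1132.67
  x_3 = (0.2550·200 + 0.2100·100 + 0.3850·200) / 0.17525 = 149.00 / 0.17525 ≈ 850.21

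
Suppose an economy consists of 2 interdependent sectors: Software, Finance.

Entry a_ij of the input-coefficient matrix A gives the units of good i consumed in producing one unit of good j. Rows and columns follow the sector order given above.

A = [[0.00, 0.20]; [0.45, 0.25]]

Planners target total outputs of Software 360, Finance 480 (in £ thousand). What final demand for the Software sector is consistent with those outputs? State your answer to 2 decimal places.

d_S = 264.00

I − A =
  [   1.00    -0.20]
  [  -0.45     0.75]
d = (I − A) x:
  d_S = (+1.00)·360 + (-0.20)·480 = 264.00
  d_F = (-0.45)·360 + (+0.75)·480 = 198.00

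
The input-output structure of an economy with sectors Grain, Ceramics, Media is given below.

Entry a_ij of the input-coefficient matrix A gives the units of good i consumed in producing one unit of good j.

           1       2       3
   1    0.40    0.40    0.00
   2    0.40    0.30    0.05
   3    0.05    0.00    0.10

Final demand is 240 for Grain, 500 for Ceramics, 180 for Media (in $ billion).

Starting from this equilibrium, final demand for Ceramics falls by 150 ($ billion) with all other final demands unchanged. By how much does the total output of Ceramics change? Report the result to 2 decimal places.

Δx_2 = -347.64

I − A =
  [   0.60    -0.40     0.00]
  [  -0.40     0.70    -0.05]
  [  -0.05     0.00     0.90]
Cofactors of I−A, C_ij = (−1)^(i+j)·(minor ij) (rows/columns in the sector order above):
  C_11 = (0.70)(0.90) − (-0.05)(0.00) = 0.6300
  C_12 = −[(-0.40)(0.90) − (-0.05)(-0.05)] = 0.3625
  C_13 = (-0.40)(0.00) − (0.70)(-0.05) = 0.0350
  C_21 = −[(-0.40)(0.90) − (0.00)(0.00)] = 0.3600
  C_22 = (0.60)(0.90) − (0.00)(-0.05) = 0.5400
  C_23 = −[(0.60)(0.00) − (-0.40)(-0.05)] = 0.0200
  C_31 = (-0.40)(-0.05) − (0.00)(0.70) = 0.0200
  C_32 = −[(0.60)(-0.05) − (0.00)(-0.40)] = 0.0300
  C_33 = (0.60)(0.70) − (-0.40)(-0.40) = 0.2600
det(I−A) = Σ_j (I−A)_1j·C_1j = (0.60)(0.6300) + (-0.40)(0.3625) + (0.00)(0.0350) = 0.2330
adj(I−A) = Cᵀ =
  [ 0.6300   0.3600   0.0200]
  [ 0.3625   0.5400   0.0300]
  [ 0.0350   0.0200   0.2600]
(I − A)⁻¹ = adj(I−A) / det(I−A) ≈
  [   2.7039     1.5451     0.0858]
  [   1.5558     2.3176     0.1288]
  [   0.1502     0.0858     1.1159]
Δx = (I − A)⁻¹ Δd with Δd having -150 in the Ceramics component and 0 elsewhere.
So Δx_2 = L_22 · (-150), where L_22 = adj(I−A)_22 / det(I−A) = 0.5400 / 0.2330.
Δx_2 = 0.5400 × (-150) / 0.2330 = -81.00 / 0.2330 ≈ -347.64.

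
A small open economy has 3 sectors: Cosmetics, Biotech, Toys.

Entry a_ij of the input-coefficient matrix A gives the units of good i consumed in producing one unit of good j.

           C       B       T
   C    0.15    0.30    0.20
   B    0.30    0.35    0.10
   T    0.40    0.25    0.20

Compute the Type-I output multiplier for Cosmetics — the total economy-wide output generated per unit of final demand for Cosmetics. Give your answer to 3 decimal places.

I − A =
  [   0.85    -0.30    -0.20]
  [  -0.30     0.65    -0.10]
  [  -0.40    -0.25     0.80]
Cofactors of I−A, C_ij = (−1)^(i+j)·(minor ij) (rows/columns in the sector order above):
  C_11 = (0.65)(0.80) − (-0.10)(-0.25) = 0.4950
  C_12 = −[(-0.30)(0.80) − (-0.10)(-0.40)] = 0.2800
  C_13 = (-0.30)(-0.25) − (0.65)(-0.40) = 0.3350
  C_21 = −[(-0.30)(0.80) − (-0.20)(-0.25)] = 0.2900
  C_22 = (0.85)(0.80) − (-0.20)(-0.40) = 0.6000
  C_23 = −[(0.85)(-0.25) − (-0.30)(-0.40)] = 0.3325
  C_31 = (-0.30)(-0.10) − (-0.20)(0.65) = 0.1600
  C_32 = −[(0.85)(-0.10) − (-0.20)(-0.30)] = 0.1450
  C_33 = (0.85)(0.65) − (-0.30)(-0.30) = 0.4625
det(I−A) = Σ_j (I−A)_1j·C_1j = (0.85)(0.4950) + (-0.30)(0.2800) + (-0.20)(0.3350) = 0.26975
adj(I−A) = Cᵀ =
  [ 0.4950   0.2900   0.1600]
  [ 0.2800   0.6000   0.1450]
  [ 0.3350   0.3325   0.4625]
(I − A)⁻¹ = adj(I−A) / det(I−A) ≈
  [   1.8350     1.0751     0.5931]
  [   1.0380     2.2243     0.5375]
  [   1.2419     1.2326     1.7146]
The output multiplier for sector j is the column-j sum of the Leontief inverse (I − A)⁻¹ = adj(I−A) / det(I−A).
Column C of adj(I−A): (0.4950, 0.2800, 0.3350); det(I−A) = 0.26975.
m_C = (0.4950 + 0.2800 + 0.3350) / 0.26975 = 1.11 / 0.26975 ≈ 4.115.

m_C = 4.115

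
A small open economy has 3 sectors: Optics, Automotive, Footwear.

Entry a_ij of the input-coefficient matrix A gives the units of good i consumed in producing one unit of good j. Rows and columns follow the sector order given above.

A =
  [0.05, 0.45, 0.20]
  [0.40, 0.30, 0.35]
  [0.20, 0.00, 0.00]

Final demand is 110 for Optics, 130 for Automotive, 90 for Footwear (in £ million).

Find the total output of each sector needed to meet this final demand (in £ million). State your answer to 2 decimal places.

x_1 = 381.37, x_2 = 486.78, x_3 = 166.27

I − A =
  [   0.95    -0.45    -0.20]
  [  -0.40     0.70    -0.35]
  [  -0.20     0.00     1.00]
Cofactors of I−A, C_ij = (−1)^(i+j)·(minor ij) (rows/columns in the sector order above):
  C_11 = (0.70)(1.00) − (-0.35)(0.00) = 0.7000
  C_12 = −[(-0.40)(1.00) − (-0.35)(-0.20)] = 0.4700
  C_13 = (-0.40)(0.00) − (0.70)(-0.20) = 0.1400
  C_21 = −[(-0.45)(1.00) − (-0.20)(0.00)] = 0.4500
  C_22 = (0.95)(1.00) − (-0.20)(-0.20) = 0.9100
  C_23 = −[(0.95)(0.00) − (-0.45)(-0.20)] = 0.0900
  C_31 = (-0.45)(-0.35) − (-0.20)(0.70) = 0.2975
  C_32 = −[(0.95)(-0.35) − (-0.20)(-0.40)] = 0.4125
  C_33 = (0.95)(0.70) − (-0.45)(-0.40) = 0.4850
det(I−A) = Σ_j (I−A)_1j·C_1j = (0.95)(0.7000) + (-0.45)(0.4700) + (-0.20)(0.1400) = 0.4255
adj(I−A) = Cᵀ =
  [ 0.7000   0.4500   0.2975]
  [ 0.4700   0.9100   0.4125]
  [ 0.1400   0.0900   0.4850]
(I − A)⁻¹ = adj(I−A) / det(I−A) ≈
  [   1.6451     1.0576     0.6992]
  [   1.1046     2.1387     0.9694]
  [   0.3290     0.2115     1.1398]
x = (I − A)⁻¹ d = adj(I−A)·d / det(I−A), with det(I−A) = 0.4255:
  x_1 = (0.7000·110 + 0.4500·130 + 0.2975·90) / 0.4255 = 162.275 / 0.4255 ≈ 381.37
  x_2 = (0.4700·110 + 0.9100·130 + 0.4125·90) / 0.4255 = 207.125 / 0.4255 ≈ 486.78
  x_3 = (0.1400·110 + 0.0900·130 + 0.4850·90) / 0.4255 = 70.75 / 0.4255 ≈ 166.27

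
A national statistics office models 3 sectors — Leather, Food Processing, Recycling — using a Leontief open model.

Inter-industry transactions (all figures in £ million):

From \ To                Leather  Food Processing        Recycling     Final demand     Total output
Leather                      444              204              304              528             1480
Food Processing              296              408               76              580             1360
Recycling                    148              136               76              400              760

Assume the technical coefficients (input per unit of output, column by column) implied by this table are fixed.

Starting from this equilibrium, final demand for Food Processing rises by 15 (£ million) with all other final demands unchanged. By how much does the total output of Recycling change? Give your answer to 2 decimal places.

Technical coefficients a_ij = z_ij / X_j:
  a_11 = 444/1480 = 0.30, a_21 = 296/1480 = 0.20, a_31 = 148/1480 = 0.10
  a_12 = 204/1360 = 0.15, a_22 = 408/1360 = 0.30, a_32 = 136/1360 = 0.10
  a_13 = 304/760 = 0.40, a_23 = 76/760 = 0.10, a_33 = 76/760 = 0.10
I − A =
  [   0.70    -0.15    -0.40]
  [  -0.20     0.70    -0.10]
  [  -0.10    -0.10     0.90]
Cofactors of I−A, C_ij = (−1)^(i+j)·(minor ij) (rows/columns in the sector order above):
  C_11 = (0.70)(0.90) − (-0.10)(-0.10) = 0.6200
  C_12 = −[(-0.20)(0.90) − (-0.10)(-0.10)] = 0.1900
  C_13 = (-0.20)(-0.10) − (0.70)(-0.10) = 0.0900
  C_21 = −[(-0.15)(0.90) − (-0.40)(-0.10)] = 0.1750
  C_22 = (0.70)(0.90) − (-0.40)(-0.10) = 0.5900
  C_23 = −[(0.70)(-0.10) − (-0.15)(-0.10)] = 0.0850
  C_31 = (-0.15)(-0.10) − (-0.40)(0.70) = 0.2950
  C_32 = −[(0.70)(-0.10) − (-0.40)(-0.20)] = 0.1500
  C_33 = (0.70)(0.70) − (-0.15)(-0.20) = 0.4600
det(I−A) = Σ_j (I−A)_1j·C_1j = (0.70)(0.6200) + (-0.15)(0.1900) + (-0.40)(0.0900) = 0.3695
adj(I−A) = Cᵀ =
  [ 0.6200   0.1750   0.2950]
  [ 0.1900   0.5900   0.1500]
  [ 0.0900   0.0850   0.4600]
(I − A)⁻¹ = adj(I−A) / det(I−A) ≈
  [   1.6779     0.4736     0.7984]
  [   0.5142     1.5968     0.4060]
  [   0.2436     0.2300     1.2449]
Δx = (I − A)⁻¹ Δd with Δd having +15 in the Food Processing component and 0 elsewhere.
So Δx_3 = L_32 · (+15), where L_32 = adj(I−A)_32 / det(I−A) = 0.0850 / 0.3695.
Δx_3 = 0.0850 × (+15) / 0.3695 = 1.275 / 0.3695 ≈ 3.45.

Δx_3 = 3.45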